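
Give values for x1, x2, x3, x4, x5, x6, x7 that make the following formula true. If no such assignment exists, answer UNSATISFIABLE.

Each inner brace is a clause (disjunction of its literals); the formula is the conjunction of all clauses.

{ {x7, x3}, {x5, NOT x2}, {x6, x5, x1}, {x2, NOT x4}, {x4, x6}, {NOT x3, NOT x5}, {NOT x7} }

x1: true, x2: false, x3: true, x4: false, x5: false, x6: true, x7: false

The clause (NOT x7) is unit, so x7 = false.
The clause (x3) is unit, so x3 = true.
The clause (NOT x5) is unit, so x5 = false.
The clause (NOT x2) is unit, so x2 = false.
The clause (NOT x4) is unit, so x4 = false.
The clause (x6) is unit, so x6 = true.
No clause remains; x1 is free.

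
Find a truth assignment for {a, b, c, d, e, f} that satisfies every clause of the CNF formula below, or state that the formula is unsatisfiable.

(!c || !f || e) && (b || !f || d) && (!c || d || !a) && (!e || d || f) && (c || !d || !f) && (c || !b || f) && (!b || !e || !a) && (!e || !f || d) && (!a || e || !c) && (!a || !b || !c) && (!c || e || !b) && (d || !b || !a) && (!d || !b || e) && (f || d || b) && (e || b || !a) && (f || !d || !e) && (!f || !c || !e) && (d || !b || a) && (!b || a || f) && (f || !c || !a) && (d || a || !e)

Case c = true:
Case f = false:
The clause (!a) is unit, so a = false.
The clause (!b) is unit, so b = false.
The clause (d) is unit, so d = true.
The clause (!e) is unit, so e = false.
This assignment satisfies each clause.

a: false,  b: false,  c: true,  d: true,  e: false,  f: false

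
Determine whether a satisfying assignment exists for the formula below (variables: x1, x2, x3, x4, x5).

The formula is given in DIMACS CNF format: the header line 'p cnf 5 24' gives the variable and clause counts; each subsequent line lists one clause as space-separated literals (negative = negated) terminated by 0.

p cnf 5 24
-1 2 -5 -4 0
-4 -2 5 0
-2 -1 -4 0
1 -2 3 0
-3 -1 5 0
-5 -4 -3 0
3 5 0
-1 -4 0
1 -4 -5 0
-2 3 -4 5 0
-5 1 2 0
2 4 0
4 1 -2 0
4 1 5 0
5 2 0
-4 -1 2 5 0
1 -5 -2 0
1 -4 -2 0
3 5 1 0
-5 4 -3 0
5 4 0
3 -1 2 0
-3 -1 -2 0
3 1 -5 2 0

Branch on x3: set x3 = False.
(x5) alone gives x5 = True.
Branch on x1: set x1 = True.
(¬x4) alone gives x4 = False.
(x2) alone gives x2 = True.
This assignment satisfies each clause.
A satisfying assignment: x1=True, x2=True, x3=False, x4=False, x5=True.

Satisfiable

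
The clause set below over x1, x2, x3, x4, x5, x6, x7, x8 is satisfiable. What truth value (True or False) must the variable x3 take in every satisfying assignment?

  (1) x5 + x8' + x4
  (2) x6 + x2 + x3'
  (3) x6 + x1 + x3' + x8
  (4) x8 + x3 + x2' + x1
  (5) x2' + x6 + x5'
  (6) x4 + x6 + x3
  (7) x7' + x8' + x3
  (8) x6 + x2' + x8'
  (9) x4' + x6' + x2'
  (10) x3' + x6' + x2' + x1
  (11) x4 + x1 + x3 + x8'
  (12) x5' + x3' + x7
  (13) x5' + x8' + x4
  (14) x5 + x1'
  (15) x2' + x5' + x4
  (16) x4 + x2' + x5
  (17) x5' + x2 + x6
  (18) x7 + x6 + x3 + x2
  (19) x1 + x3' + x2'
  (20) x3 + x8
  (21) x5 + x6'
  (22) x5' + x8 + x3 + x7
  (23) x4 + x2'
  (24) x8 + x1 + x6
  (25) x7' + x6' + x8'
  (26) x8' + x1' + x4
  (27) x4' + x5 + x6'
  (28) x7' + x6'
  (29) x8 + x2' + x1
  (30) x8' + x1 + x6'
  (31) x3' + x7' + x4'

Suppose x3 = 1.
Try x6 = 1.
Unit clause (x5) forces x5 = 1.
Unit clause (x7) forces x7 = 1.
Now (x7') is unsatisfied and unit — conflict.
So x6 must be the other value — set x6 = 0.
Unit clause (x2) forces x2 = 1.
Unit clause (x5') forces x5 = 0.
Unit clause (x8') forces x8 = 0.
Unit clause (x1) forces x1 = 1.
Now (x1') is unsatisfied and unit — conflict.
Both values of x6 lead to a conflict.
So every satisfying assignment has x3 = False.

False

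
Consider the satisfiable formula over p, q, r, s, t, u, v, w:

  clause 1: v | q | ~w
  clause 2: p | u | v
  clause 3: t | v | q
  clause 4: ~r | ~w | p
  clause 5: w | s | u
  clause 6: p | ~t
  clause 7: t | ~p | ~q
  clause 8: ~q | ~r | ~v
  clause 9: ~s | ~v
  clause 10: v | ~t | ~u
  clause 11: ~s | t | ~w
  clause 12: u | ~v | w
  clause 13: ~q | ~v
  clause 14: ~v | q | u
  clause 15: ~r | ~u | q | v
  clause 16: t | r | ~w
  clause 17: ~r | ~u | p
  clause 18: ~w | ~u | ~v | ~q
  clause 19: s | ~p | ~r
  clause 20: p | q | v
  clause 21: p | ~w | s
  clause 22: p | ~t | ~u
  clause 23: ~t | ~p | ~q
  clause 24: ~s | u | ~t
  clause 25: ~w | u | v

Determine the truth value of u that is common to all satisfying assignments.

Suppose u = 0.
Try p = 1.
Try w = 1.
Unit clause (v) forces v = 1.
Unit clause (~s) forces s = 0.
Unit clause (~q) forces q = 0.
That conflicts with the unit clause (q).
Backtrack on w: now try w = 0.
Unit clause (s) forces s = 1.
Unit clause (~v) forces v = 0.
Unit clause (~t) forces t = 0.
Unit clause (q) forces q = 1.
That conflicts with the unit clause (~q).
Neither w = 1 nor w = 0 works.
Backtrack on p: now try p = 0.
Unit clause (v) forces v = 1.
Unit clause (~t) forces t = 0.
Unit clause (~s) forces s = 0.
Unit clause (w) forces w = 1.
That conflicts with the unit clause (~w).
Neither p = 1 nor p = 0 works.
So every satisfying assignment has u = True.

True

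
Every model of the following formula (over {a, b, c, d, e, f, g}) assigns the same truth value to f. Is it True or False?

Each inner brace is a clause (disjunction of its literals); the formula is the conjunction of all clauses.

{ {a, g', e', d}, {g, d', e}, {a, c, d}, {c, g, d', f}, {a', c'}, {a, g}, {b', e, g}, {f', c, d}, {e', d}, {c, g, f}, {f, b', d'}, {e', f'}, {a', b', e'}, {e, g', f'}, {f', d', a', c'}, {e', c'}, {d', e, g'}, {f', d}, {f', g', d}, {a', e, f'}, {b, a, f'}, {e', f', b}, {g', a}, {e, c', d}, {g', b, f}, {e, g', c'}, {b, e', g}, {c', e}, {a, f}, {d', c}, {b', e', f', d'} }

False

Suppose f = 1.
(e') alone gives e = 0.
(g') alone gives g = 0.
(d') alone gives d = 0.
Now (d) is unsatisfied and unit — conflict.
So every satisfying assignment has f = False.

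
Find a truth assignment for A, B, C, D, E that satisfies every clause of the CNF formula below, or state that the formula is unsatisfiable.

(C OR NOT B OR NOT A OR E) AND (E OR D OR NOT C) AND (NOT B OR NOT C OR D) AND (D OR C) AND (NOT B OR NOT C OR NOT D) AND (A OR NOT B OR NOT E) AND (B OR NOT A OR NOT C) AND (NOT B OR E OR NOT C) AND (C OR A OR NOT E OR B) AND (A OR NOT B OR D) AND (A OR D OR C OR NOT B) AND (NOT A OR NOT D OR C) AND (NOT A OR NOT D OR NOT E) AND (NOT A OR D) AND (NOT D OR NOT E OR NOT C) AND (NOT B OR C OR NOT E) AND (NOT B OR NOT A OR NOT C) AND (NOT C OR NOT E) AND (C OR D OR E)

Try D = true.
Try B = true.
(NOT C) alone gives C = false.
(NOT A) alone gives A = false.
(NOT E) alone gives E = false.
All clauses are satisfied.

A=false,  B=true,  C=false,  D=true,  E=false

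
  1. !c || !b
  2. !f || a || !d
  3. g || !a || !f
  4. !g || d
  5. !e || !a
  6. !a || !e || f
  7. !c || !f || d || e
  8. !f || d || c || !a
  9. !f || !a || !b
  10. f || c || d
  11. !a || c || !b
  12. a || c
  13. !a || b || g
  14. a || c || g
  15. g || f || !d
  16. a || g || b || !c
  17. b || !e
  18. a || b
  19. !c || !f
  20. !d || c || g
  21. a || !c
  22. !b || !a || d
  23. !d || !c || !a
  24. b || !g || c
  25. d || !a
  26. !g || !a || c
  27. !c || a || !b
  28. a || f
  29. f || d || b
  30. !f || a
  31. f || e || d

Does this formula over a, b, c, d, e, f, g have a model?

Branch on c: set c = false.
Unit clause (a) forces a = true.
Unit clause (!e) forces e = false.
Unit clause (!b) forces b = false.
Unit clause (g) forces g = true.
But (!g) is also a unit clause — contradiction.
That branch fails; take c = true instead.
Unit clause (!b) forces b = false.
Unit clause (!e) forces e = false.
Unit clause (a) forces a = true.
Unit clause (g) forces g = true.
Unit clause (d) forces d = true.
But (!d) is also a unit clause — contradiction.
Both values of c lead to a conflict.
No assignment satisfies every clause.

Unsatisfiable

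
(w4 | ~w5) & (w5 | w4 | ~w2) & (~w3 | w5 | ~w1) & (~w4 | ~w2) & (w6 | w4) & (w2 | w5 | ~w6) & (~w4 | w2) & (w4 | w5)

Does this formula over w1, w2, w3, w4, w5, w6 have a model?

No

Case w4 = 1:
From the singleton clause (~w2), w2 = 0.
That conflicts with the unit clause (w2).
So w4 must be the other value — set w4 = 0.
From the singleton clause (~w5), w5 = 0.
That conflicts with the unit clause (w5).
Either choice for w4 ends in contradiction.
No assignment satisfies every clause.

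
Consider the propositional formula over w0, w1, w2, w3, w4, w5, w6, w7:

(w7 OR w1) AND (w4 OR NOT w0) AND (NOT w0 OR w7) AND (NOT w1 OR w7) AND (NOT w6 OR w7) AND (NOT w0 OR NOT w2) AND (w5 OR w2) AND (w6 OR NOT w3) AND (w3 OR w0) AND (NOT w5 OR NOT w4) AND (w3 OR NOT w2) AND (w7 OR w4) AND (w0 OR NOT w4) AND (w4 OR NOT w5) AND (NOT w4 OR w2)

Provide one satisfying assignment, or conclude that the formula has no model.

w0 ↦ false, w1 ↦ false, w2 ↦ true, w3 ↦ true, w4 ↦ false, w5 ↦ false, w6 ↦ true, w7 ↦ true

Case w7 = true:
Case w4 = false:
(NOT w0) alone gives w0 = false.
(w3) alone gives w3 = true.
(w6) alone gives w6 = true.
(NOT w5) alone gives w5 = false.
(w2) alone gives w2 = true.
No clause remains; w1 is free.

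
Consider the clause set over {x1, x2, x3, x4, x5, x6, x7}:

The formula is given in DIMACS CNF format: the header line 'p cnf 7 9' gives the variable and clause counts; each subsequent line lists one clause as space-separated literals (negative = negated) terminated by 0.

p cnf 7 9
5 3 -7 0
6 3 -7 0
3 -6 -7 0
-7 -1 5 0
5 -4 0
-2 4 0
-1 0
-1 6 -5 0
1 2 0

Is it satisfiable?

(¬x1) alone gives x1 = False.
(x2) alone gives x2 = True.
(x4) alone gives x4 = True.
(x5) alone gives x5 = True.
Suppose x6 = False.
Suppose x3 = False.
(¬x7) alone gives x7 = False.
This assignment satisfies each clause.
A satisfying assignment: x1=False, x2=True, x3=False, x4=True, x5=True, x6=False, x7=False.

Yes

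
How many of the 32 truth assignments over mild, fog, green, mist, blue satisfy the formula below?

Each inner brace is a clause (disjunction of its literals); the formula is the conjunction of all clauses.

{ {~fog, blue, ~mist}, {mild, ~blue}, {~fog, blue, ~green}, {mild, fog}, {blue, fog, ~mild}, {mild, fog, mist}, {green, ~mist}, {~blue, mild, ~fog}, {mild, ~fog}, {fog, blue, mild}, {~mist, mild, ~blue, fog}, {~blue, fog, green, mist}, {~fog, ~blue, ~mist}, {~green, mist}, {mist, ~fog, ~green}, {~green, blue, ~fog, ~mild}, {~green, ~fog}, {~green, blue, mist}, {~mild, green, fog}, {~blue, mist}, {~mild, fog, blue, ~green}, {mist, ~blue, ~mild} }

There are 2^5 = 32 truth assignments over (mild, fog, green, mist, blue).
Split on blue. With blue = 1, the clauses containing blue are satisfied and ~blue drops from the rest; 1 of the 2^4 = 16 assignments to the other variables satisfy what remains.
With blue = 0, by the same count on the reduced clause set, 1 assignment works.
Total: 1 + 1 = 2.

2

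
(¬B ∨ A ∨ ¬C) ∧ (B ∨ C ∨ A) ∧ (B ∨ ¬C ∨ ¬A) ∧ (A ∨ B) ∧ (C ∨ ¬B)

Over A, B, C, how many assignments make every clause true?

There are 2^3 = 8 truth assignments over (A, B, C).
Check each against the 5 clauses (columns in the order A, B, C):
  F F F  ✗ fails (B ∨ C ∨ A)
  F F T  ✗ fails (A ∨ B)
  F T F  ✗ fails (C ∨ ¬B)
  F T T  ✗ fails (¬B ∨ A ∨ ¬C)
  T F F  ✓ satisfies all
  T F T  ✗ fails (B ∨ ¬C ∨ ¬A)
  T T F  ✗ fails (C ∨ ¬B)
  T T T  ✓ satisfies all
2 of the 8 rows are models.

2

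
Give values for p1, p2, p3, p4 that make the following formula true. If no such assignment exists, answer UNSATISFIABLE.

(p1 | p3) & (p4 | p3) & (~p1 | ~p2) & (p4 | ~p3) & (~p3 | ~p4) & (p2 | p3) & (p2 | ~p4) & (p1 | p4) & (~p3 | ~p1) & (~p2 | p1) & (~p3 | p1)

Case p1 = 1:
The clause (~p2) is unit, so p2 = 0.
The clause (p3) is unit, so p3 = 1.
Now (~p3) is unsatisfied and unit — conflict.
So p1 must be the other value — set p1 = 0.
The clause (p3) is unit, so p3 = 1.
Now (~p3) is unsatisfied and unit — conflict.
Either choice for p1 ends in contradiction.

UNSATISFIABLE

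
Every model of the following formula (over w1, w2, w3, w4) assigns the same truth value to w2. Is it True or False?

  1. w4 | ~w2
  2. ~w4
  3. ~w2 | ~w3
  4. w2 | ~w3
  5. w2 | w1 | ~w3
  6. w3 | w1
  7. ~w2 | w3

Suppose w2 = 1.
From the singleton clause (w4), w4 = 1.
Now (~w4) is unsatisfied and unit — conflict.
So every satisfying assignment has w2 = False.

False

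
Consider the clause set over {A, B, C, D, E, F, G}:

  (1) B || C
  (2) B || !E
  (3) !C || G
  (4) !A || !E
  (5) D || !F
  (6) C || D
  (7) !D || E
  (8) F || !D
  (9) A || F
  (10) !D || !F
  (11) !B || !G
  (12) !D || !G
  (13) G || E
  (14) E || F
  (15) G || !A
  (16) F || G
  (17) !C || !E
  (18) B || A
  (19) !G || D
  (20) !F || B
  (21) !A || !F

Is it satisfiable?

No

Suppose B = true.
From the singleton clause (!G), G = false.
From the singleton clause (!C), C = false.
From the singleton clause (D), D = true.
From the singleton clause (E), E = true.
From the singleton clause (!A), A = false.
From the singleton clause (F), F = true.
That conflicts with the unit clause (!F).
Backtrack on B: now try B = false.
From the singleton clause (C), C = true.
From the singleton clause (!E), E = false.
From the singleton clause (G), G = true.
From the singleton clause (!D), D = false.
That conflicts with the unit clause (D).
Neither B = true nor B = false works.
No assignment satisfies every clause.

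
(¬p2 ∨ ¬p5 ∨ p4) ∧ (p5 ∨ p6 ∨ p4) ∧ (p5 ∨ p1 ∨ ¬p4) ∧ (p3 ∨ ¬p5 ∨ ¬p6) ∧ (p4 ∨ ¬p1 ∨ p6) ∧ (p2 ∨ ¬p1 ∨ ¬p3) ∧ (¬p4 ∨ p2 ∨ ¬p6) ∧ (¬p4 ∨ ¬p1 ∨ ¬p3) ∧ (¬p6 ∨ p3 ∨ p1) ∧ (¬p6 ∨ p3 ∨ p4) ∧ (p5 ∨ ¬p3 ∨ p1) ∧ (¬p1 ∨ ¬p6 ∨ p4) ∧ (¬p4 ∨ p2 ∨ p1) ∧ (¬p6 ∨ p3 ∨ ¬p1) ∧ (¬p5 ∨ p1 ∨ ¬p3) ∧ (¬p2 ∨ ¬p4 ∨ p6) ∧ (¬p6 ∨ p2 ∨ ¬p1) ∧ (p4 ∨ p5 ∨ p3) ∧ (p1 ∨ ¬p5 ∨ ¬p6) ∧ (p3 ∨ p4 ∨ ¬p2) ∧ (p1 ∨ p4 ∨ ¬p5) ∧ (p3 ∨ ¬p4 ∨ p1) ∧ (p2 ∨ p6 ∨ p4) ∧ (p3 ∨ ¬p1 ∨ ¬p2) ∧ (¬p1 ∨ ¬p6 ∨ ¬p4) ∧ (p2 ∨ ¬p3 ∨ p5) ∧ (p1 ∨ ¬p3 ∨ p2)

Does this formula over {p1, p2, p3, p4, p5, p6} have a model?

Yes, satisfiable

Branch on p2: set p2 = False.
Branch on p1: set p1 = True.
From the singleton clause (¬p3), p3 = False.
From the singleton clause (¬p6), p6 = False.
From the singleton clause (p4), p4 = True.
All clauses hold; p5 can take either value.
A satisfying assignment: p1: True, p2: False, p3: False, p4: True, p5: False, p6: False.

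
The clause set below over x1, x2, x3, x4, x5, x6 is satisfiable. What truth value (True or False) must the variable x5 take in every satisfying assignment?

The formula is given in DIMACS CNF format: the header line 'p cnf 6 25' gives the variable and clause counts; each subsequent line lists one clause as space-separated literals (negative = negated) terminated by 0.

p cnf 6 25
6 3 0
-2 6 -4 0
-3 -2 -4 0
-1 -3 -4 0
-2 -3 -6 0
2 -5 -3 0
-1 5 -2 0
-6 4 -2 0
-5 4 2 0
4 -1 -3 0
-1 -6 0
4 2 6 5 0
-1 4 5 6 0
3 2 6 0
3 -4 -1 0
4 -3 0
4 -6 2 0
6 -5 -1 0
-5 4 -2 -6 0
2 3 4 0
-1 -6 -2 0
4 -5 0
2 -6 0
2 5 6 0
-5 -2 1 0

False

Suppose x5 = True.
Unit clause (x4) forces x4 = True.
Case x6 = True:
Unit clause (¬x1) forces x1 = False.
Unit clause (x2) forces x2 = True.
But (¬x2) is also a unit clause — contradiction.
So x6 must be the other value — set x6 = False.
Unit clause (x3) forces x3 = True.
Unit clause (¬x2) forces x2 = False.
But (x2) is also a unit clause — contradiction.
Either choice for x6 ends in contradiction.
So every satisfying assignment has x5 = False.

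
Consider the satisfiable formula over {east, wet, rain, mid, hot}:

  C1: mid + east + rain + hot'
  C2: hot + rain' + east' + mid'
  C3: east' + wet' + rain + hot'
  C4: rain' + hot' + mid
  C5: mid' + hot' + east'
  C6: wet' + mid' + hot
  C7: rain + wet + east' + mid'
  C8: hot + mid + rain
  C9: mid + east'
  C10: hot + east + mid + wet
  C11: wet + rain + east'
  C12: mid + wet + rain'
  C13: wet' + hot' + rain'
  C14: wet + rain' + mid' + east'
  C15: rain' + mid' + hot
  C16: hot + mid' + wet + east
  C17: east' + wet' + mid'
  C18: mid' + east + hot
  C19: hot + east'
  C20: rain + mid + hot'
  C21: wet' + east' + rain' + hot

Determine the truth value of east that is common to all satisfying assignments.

False

Suppose east = 1.
(mid) alone gives mid = 1.
(hot') alone gives hot = 0.
That conflicts with the unit clause (hot).
So every satisfying assignment has east = False.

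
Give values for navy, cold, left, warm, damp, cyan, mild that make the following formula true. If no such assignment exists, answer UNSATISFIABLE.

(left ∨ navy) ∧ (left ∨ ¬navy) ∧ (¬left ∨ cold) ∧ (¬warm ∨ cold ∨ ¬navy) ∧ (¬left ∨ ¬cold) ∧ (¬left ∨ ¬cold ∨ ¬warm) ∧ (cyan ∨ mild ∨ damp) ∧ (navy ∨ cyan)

UNSATISFIABLE

Branch on left: set left = True.
Unit clause (cold) forces cold = True.
That conflicts with the unit clause (¬cold).
So left must be the other value — set left = False.
Unit clause (navy) forces navy = True.
That conflicts with the unit clause (¬navy).
Both values of left lead to a conflict.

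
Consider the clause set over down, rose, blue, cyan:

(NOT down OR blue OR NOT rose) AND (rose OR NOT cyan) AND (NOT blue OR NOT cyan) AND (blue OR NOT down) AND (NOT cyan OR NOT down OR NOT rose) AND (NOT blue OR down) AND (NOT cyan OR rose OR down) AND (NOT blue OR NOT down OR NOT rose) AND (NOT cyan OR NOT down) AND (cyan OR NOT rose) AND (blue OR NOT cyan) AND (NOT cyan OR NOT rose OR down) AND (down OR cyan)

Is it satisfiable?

Satisfiable

Try rose = false.
The clause (NOT cyan) is unit, so cyan = false.
The clause (down) is unit, so down = true.
The clause (blue) is unit, so blue = true.
All clauses are satisfied.
A satisfying assignment: down=true; rose=false; blue=true; cyan=false.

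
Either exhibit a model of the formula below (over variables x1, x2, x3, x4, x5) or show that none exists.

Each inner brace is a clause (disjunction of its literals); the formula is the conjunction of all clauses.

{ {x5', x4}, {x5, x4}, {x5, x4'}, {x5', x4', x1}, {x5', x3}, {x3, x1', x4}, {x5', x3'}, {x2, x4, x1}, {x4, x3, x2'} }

Branch on x5: set x5 = 0.
From the singleton clause (x4), x4 = 1.
Now (x4') is unsatisfied and unit — conflict.
Backtrack on x5: now try x5 = 1.
From the singleton clause (x4), x4 = 1.
From the singleton clause (x1), x1 = 1.
From the singleton clause (x3), x3 = 1.
Now (x3') is unsatisfied and unit — conflict.
Neither x5 = 1 nor x5 = 0 works.

UNSATISFIABLE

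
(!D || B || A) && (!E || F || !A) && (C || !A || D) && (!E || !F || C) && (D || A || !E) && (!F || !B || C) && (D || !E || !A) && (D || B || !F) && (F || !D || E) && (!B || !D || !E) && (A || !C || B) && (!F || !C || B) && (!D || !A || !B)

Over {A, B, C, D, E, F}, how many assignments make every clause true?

9

There are 2^6 = 64 truth assignments over (A, B, C, D, E, F).
Split on B. With B = true, the clauses containing B are satisfied and !B drops from the rest; 6 of the 2^5 = 32 assignments to the other variables satisfy what remains.
With B = false, by the same count on the reduced clause set, 3 assignments work.
(One model: A=F, B=F, C=F, D=F, E=F, F=F.)
Total: 6 + 3 = 9.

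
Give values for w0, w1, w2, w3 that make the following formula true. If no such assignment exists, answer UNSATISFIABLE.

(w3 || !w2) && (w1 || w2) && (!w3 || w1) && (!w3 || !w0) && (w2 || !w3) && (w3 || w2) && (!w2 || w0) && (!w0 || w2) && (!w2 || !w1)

UNSATISFIABLE

Case w3 = true:
From the singleton clause (w1), w1 = true.
From the singleton clause (!w0), w0 = false.
From the singleton clause (w2), w2 = true.
Now (!w2) is unsatisfied and unit — conflict.
So w3 must be the other value — set w3 = false.
From the singleton clause (!w2), w2 = false.
Now (w2) is unsatisfied and unit — conflict.
Neither w3 = true nor w3 = false works.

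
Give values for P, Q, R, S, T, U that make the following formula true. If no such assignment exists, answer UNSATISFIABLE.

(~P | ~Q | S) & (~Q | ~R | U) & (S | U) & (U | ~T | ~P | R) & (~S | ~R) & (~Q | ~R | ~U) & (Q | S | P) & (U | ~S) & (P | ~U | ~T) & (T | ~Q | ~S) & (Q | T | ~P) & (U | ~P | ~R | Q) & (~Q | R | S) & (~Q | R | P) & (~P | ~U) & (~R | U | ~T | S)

Branch on S: set S = 1.
From the singleton clause (~R), R = 0.
From the singleton clause (U), U = 1.
From the singleton clause (~P), P = 0.
From the singleton clause (~T), T = 0.
From the singleton clause (~Q), Q = 0.
All clauses are satisfied.

P ↦ 0; Q ↦ 0; R ↦ 0; S ↦ 1; T ↦ 0; U ↦ 1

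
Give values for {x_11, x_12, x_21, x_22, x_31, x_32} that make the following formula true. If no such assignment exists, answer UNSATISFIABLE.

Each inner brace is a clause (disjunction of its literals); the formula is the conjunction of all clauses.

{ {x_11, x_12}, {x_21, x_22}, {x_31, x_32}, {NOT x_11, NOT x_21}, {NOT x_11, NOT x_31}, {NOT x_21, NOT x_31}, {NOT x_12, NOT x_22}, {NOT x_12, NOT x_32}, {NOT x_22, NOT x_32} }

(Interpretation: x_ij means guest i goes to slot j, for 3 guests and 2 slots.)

Suppose x_11 = true.
Unit clause (NOT x_21) forces x_21 = false.
Unit clause (x_22) forces x_22 = true.
Unit clause (NOT x_31) forces x_31 = false.
Unit clause (x_32) forces x_32 = true.
Now (NOT x_32) is unsatisfied and unit — conflict.
Undo x_11 and try x_11 = false.
Unit clause (x_12) forces x_12 = true.
Unit clause (NOT x_22) forces x_22 = false.
Unit clause (x_21) forces x_21 = true.
Unit clause (NOT x_31) forces x_31 = false.
Unit clause (x_32) forces x_32 = true.
Now (NOT x_32) is unsatisfied and unit — conflict.
Either choice for x_11 ends in contradiction.

UNSATISFIABLE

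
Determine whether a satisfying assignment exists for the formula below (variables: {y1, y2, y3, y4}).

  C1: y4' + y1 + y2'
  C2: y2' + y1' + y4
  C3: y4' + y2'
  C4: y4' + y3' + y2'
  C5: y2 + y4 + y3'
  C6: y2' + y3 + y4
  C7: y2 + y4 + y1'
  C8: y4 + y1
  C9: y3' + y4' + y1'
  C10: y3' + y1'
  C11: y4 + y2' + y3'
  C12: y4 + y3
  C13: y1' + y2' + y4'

Case y4 = 1:
The clause (y2') is unit, so y2 = 0.
Case y3 = 0:
No clause remains; y1 is free.
A satisfying assignment: y1 ↦ 0, y2 ↦ 0, y3 ↦ 0, y4 ↦ 1.

Yes, satisfiable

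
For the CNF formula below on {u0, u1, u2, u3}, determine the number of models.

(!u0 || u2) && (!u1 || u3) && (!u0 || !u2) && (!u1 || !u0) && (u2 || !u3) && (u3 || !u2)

3

There are 2^4 = 16 truth assignments over (u0, u1, u2, u3).
Check each against the 6 clauses (columns in the order u0, u1, u2, u3):
  F F F F  ✓ satisfies all
  F F F T  ✗ fails (u2 || !u3)
  F F T F  ✗ fails (u3 || !u2)
  F F T T  ✓ satisfies all
  F T F F  ✗ fails (!u1 || u3)
  F T F T  ✗ fails (u2 || !u3)
  F T T F  ✗ fails (!u1 || u3)
  F T T T  ✓ satisfies all
  T F F F  ✗ fails (!u0 || u2)
  T F F T  ✗ fails (!u0 || u2)
  T F T F  ✗ fails (!u0 || !u2)
  T F T T  ✗ fails (!u0 || !u2)
  T T F F  ✗ fails (!u0 || u2)
  T T F T  ✗ fails (!u0 || u2)
  T T T F  ✗ fails (!u1 || u3)
  T T T T  ✗ fails (!u0 || !u2)
3 of the 16 rows are models.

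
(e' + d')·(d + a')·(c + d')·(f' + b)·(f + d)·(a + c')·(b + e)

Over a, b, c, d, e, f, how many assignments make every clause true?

There are 2^6 = 64 truth assignments over (a, b, c, d, e, f).
Split on b. With b = 1, the clauses containing b are satisfied and b' drops from the rest; 4 of the 2^5 = 32 assignments to the other variables satisfy what remains.
With b = 0, by the same count on the reduced clause set, 0 assignments work.
(One model: a=F, b=T, c=F, d=F, e=F, f=T.)
Total: 4 + 0 = 4.

4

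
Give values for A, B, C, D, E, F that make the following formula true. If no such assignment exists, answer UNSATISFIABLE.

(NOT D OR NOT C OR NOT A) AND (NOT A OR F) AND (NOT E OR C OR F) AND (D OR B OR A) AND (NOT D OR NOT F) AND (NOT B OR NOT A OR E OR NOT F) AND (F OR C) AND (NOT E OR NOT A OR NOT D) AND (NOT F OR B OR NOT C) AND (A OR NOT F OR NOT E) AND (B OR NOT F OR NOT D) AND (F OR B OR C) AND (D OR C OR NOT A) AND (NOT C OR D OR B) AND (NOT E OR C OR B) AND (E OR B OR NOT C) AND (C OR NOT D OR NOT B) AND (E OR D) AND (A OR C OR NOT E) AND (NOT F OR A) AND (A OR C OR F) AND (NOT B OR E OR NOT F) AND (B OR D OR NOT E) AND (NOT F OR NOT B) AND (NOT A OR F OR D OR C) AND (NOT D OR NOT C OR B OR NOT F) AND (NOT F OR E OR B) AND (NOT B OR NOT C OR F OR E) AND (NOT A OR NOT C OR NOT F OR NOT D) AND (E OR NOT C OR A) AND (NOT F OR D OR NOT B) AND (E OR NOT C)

A: false; B: false; C: true; D: true; E: true; F: false

Case A = false:
(NOT F) alone gives F = false.
(C) alone gives C = true.
(E) alone gives E = true.
Case D = true:
All clauses hold; B can take either value.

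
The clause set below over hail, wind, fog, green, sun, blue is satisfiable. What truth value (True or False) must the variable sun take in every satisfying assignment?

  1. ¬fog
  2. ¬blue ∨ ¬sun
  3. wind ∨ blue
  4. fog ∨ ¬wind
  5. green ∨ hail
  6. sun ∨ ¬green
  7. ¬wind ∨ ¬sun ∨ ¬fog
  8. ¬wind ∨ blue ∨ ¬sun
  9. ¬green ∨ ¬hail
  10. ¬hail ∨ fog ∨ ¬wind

Suppose sun = True.
From the singleton clause (¬fog), fog = False.
From the singleton clause (¬blue), blue = False.
From the singleton clause (wind), wind = True.
That conflicts with the unit clause (¬wind).
So every satisfying assignment has sun = False.

False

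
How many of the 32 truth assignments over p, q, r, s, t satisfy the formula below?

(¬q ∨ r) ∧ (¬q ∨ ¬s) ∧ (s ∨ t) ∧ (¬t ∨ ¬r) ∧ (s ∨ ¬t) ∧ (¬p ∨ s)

6

There are 2^5 = 32 truth assignments over (p, q, r, s, t).
Split on p. With p = True, the clauses containing p are satisfied and ¬p drops from the rest; 3 of the 2^4 = 16 assignments to the other variables satisfy what remains.
With p = False, by the same count on the reduced clause set, 3 assignments work.
Total: 3 + 3 = 6.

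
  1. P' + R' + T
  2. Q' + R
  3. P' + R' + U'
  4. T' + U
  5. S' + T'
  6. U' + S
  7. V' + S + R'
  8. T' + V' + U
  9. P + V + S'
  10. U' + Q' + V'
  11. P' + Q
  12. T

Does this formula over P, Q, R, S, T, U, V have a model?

(T) alone gives T = 1.
(U) alone gives U = 1.
(S') alone gives S = 0.
But (S) is also a unit clause — contradiction.
No assignment satisfies every clause.

Unsatisfiable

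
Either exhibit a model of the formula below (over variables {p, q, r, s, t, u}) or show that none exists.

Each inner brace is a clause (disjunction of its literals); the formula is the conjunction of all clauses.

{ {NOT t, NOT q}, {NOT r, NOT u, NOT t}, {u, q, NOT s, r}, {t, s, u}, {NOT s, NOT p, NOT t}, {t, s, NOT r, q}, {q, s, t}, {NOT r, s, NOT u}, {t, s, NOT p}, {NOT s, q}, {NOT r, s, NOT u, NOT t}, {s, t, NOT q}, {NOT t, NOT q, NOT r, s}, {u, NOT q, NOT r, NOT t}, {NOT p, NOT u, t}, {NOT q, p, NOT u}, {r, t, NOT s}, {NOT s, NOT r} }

Try t = true.
(NOT q) alone gives q = false.
(NOT s) alone gives s = false.
Try r = false.
No clause remains; p, u are free.

p ↦ true; q ↦ false; r ↦ false; s ↦ false; t ↦ true; u ↦ true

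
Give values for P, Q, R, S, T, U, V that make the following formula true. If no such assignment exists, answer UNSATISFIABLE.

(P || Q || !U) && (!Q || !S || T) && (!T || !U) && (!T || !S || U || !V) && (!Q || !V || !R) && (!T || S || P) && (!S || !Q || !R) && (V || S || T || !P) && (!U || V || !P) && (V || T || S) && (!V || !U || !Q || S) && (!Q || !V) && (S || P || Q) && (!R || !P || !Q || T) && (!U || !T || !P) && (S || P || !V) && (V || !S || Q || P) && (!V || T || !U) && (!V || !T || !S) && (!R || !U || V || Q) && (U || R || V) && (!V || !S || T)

Try T = true.
The clause (!U) is unit, so U = false.
Try S = true.
The clause (!V) is unit, so V = false.
The clause (R) is unit, so R = true.
The clause (!Q) is unit, so Q = false.
The clause (P) is unit, so P = true.
Every clause now holds.

P: true, Q: false, R: true, S: true, T: true, U: false, V: false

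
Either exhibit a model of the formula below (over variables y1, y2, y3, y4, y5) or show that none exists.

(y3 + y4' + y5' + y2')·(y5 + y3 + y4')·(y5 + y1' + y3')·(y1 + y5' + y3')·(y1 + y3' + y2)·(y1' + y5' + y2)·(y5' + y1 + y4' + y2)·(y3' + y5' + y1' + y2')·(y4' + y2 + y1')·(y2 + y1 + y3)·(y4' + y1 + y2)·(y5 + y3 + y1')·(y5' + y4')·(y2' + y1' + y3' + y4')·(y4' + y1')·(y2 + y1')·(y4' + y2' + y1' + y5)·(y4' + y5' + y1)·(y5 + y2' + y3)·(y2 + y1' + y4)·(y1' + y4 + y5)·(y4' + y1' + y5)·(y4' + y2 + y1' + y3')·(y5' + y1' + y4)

y1=0; y2=1; y3=0; y4=0; y5=1

Case y5 = 1:
The clause (y4') is unit, so y4 = 0.
The clause (y1') is unit, so y1 = 0.
The clause (y3') is unit, so y3 = 0.
The clause (y2) is unit, so y2 = 1.
This assignment satisfies each clause.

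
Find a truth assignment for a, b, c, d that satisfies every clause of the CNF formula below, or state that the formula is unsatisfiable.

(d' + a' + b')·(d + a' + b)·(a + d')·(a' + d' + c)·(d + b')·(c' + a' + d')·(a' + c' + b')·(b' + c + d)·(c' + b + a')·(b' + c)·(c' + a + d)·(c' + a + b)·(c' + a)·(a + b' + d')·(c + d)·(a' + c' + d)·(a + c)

UNSATISFIABLE

Branch on a: set a = 1.
Branch on d: set d = 0.
Unit clause (b) forces b = 1.
But (b') is also a unit clause — contradiction.
That branch fails; take d = 1 instead.
Unit clause (b') forces b = 0.
Unit clause (c) forces c = 1.
But (c') is also a unit clause — contradiction.
Either choice for d ends in contradiction.
That branch fails; take a = 0 instead.
Unit clause (d') forces d = 0.
Unit clause (b') forces b = 0.
Unit clause (c') forces c = 0.
But (c) is also a unit clause — contradiction.
Either choice for a ends in contradiction.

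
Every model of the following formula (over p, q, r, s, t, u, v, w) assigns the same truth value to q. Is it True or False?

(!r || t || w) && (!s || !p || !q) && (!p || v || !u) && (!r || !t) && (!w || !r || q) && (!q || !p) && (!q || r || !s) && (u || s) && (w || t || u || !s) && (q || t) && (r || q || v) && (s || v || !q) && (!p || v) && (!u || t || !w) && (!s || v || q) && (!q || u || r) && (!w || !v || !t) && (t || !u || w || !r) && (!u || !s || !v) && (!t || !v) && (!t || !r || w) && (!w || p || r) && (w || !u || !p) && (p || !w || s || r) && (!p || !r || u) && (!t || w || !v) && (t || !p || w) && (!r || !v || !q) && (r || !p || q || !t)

Suppose q = false.
Unit clause (t) forces t = true.
Unit clause (!r) forces r = false.
Unit clause (v) forces v = true.
That conflicts with the unit clause (!v).
So every satisfying assignment has q = True.

True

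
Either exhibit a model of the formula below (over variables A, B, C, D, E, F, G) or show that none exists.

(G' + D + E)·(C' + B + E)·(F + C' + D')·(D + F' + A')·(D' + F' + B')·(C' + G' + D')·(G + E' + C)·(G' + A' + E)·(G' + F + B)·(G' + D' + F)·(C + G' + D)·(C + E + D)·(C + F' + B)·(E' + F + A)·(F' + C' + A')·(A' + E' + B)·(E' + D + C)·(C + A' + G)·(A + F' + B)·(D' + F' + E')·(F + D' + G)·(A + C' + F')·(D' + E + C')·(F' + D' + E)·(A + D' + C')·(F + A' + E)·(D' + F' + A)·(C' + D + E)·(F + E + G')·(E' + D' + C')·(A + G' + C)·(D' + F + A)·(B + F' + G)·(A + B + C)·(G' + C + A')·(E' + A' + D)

UNSATISFIABLE

Branch on G: set G = 0.
Branch on E: set E = 0.
Branch on C: set C = 0.
Unit clause (D) forces D = 1.
Unit clause (A') forces A = 0.
Unit clause (F) forces F = 1.
That conflicts with the unit clause (F').
Backtrack on C: now try C = 1.
Unit clause (B) forces B = 1.
Unit clause (D') forces D = 0.
That conflicts with the unit clause (D).
Neither C = 1 nor C = 0 works.
Backtrack on E: now try E = 1.
Unit clause (C) forces C = 1.
Unit clause (D') forces D = 0.
Unit clause (A') forces A = 0.
Unit clause (F) forces F = 1.
That conflicts with the unit clause (F').
Neither E = 1 nor E = 0 works.
Backtrack on G: now try G = 1.
Branch on D: set D = 1.
Unit clause (C') forces C = 0.
Unit clause (F) forces F = 1.
Unit clause (B') forces B = 0.
That conflicts with the unit clause (B).
Backtrack on D: now try D = 0.
Unit clause (E) forces E = 1.
Unit clause (C) forces C = 1.
Unit clause (A') forces A = 0.
Unit clause (F) forces F = 1.
That conflicts with the unit clause (F').
Neither D = 1 nor D = 0 works.
Neither G = 1 nor G = 0 works.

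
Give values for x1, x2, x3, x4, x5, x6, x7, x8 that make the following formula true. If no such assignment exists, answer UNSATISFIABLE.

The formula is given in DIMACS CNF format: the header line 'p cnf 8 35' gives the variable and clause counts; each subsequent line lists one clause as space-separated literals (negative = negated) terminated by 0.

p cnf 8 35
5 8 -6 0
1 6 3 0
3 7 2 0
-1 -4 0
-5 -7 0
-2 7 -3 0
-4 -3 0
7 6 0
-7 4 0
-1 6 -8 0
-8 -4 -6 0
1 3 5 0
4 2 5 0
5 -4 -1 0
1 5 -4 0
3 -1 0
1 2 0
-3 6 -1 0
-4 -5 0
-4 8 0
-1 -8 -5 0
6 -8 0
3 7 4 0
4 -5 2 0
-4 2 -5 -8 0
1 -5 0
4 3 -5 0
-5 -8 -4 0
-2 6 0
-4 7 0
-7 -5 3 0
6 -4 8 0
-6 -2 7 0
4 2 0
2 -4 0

Branch on x1: set x1 = False.
The clause (x2) is unit, so x2 = True.
The clause (¬x5) is unit, so x5 = False.
The clause (x3) is unit, so x3 = True.
The clause (x7) is unit, so x7 = True.
The clause (¬x4) is unit, so x4 = False.
Now (x4) is unsatisfied and unit — conflict.
Backtrack on x1: now try x1 = True.
The clause (¬x4) is unit, so x4 = False.
The clause (¬x7) is unit, so x7 = False.
The clause (x6) is unit, so x6 = True.
The clause (x3) is unit, so x3 = True.
The clause (¬x2) is unit, so x2 = False.
Now (x2) is unsatisfied and unit — conflict.
Neither x1 = True nor x1 = False works.

UNSATISFIABLE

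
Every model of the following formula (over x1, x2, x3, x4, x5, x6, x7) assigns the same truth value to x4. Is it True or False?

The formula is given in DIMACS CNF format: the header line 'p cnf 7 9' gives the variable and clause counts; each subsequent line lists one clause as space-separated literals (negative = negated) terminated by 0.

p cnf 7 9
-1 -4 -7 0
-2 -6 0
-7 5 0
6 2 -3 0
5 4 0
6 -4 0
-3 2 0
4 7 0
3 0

False

Suppose x4 = True.
Unit clause (x6) forces x6 = True.
Unit clause (¬x2) forces x2 = False.
Unit clause (¬x3) forces x3 = False.
But (x3) is also a unit clause — contradiction.
So every satisfying assignment has x4 = False.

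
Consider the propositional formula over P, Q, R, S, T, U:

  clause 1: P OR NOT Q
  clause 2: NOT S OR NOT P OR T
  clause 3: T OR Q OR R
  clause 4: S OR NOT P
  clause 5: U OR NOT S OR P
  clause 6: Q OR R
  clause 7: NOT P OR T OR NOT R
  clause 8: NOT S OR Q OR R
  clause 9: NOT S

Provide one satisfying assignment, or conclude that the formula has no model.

P=false; Q=false; R=true; S=false; T=true; U=true

The clause (NOT S) is unit, so S = false.
The clause (NOT P) is unit, so P = false.
The clause (NOT Q) is unit, so Q = false.
The clause (R) is unit, so R = true.
Every clause is now satisfied; T, U are unconstrained.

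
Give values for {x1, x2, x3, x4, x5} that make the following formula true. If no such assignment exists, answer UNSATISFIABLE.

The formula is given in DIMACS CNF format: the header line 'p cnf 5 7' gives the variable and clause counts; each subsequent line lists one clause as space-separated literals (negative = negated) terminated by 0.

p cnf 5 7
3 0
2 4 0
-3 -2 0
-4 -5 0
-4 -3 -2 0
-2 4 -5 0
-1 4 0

Unit clause (x3) forces x3 = True.
Unit clause (¬x2) forces x2 = False.
Unit clause (x4) forces x4 = True.
Unit clause (¬x5) forces x5 = False.
Every clause is now satisfied; x1 is unconstrained.

x1: False, x2: False, x3: True, x4: True, x5: False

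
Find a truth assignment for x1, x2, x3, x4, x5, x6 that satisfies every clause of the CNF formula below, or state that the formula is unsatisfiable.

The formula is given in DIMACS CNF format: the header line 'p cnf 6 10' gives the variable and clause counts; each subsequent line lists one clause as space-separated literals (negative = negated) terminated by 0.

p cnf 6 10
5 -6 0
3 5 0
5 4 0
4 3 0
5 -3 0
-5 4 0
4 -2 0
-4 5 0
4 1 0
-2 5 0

x1: False,  x2: False,  x3: True,  x4: True,  x5: True,  x6: True

Try x5 = True.
From the singleton clause (x4), x4 = True.
All clauses hold; x1, x2, x3, x6 can take either value.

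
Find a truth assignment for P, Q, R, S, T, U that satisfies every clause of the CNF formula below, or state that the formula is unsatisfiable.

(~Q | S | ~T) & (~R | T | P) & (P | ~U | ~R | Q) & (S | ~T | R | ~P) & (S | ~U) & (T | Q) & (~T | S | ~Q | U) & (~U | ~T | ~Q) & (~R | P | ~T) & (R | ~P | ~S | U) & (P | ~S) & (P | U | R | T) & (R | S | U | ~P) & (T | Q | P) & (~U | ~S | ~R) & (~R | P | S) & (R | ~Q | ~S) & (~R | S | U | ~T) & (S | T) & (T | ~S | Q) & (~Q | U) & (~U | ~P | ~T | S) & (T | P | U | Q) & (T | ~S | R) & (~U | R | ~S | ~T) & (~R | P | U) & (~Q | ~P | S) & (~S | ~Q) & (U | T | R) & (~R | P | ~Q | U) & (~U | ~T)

Try S = 1.
Unit clause (P) forces P = 1.
Unit clause (~Q) forces Q = 0.
Unit clause (T) forces T = 1.
Unit clause (~U) forces U = 0.
Unit clause (R) forces R = 1.
This assignment satisfies each clause.

P=1,  Q=0,  R=1,  S=1,  T=1,  U=0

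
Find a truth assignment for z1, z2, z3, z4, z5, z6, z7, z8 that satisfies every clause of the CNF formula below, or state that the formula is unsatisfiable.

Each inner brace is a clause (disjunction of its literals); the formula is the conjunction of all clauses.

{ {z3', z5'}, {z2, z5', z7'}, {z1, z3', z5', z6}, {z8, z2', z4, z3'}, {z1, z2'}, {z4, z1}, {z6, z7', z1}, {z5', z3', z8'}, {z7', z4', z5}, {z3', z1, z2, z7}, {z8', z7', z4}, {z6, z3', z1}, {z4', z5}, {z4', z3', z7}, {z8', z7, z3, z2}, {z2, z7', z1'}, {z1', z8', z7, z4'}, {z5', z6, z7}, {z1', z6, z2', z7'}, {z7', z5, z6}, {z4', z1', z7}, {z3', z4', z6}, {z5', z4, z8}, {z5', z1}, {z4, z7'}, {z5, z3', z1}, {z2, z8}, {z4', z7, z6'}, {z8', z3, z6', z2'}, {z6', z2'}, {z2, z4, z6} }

Case z3 = 1:
Unit clause (z5') forces z5 = 0.
Unit clause (z4') forces z4 = 0.
Unit clause (z1) forces z1 = 1.
Unit clause (z7') forces z7 = 0.
Case z8 = 1:
Case z6 = 0:
Unit clause (z2) forces z2 = 1.
All clauses are satisfied.

z1: 1; z2: 1; z3: 1; z4: 0; z5: 0; z6: 0; z7: 0; z8: 1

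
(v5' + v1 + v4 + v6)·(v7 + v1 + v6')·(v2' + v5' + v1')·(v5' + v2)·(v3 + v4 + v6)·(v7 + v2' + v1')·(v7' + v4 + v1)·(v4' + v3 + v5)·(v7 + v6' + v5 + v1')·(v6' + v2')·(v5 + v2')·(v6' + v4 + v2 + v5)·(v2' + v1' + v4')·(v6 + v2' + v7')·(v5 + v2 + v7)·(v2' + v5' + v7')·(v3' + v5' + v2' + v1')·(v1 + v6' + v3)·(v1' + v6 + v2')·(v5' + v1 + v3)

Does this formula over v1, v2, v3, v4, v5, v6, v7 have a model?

Suppose v5 = 0.
The clause (v2') is unit, so v2 = 0.
The clause (v7) is unit, so v7 = 1.
Suppose v4 = 1.
The clause (v3) is unit, so v3 = 1.
Every clause is now satisfied; v1, v6 are unconstrained.
A satisfying assignment: v1: 1, v2: 0, v3: 1, v4: 1, v5: 0, v6: 0, v7: 1.

Satisfiable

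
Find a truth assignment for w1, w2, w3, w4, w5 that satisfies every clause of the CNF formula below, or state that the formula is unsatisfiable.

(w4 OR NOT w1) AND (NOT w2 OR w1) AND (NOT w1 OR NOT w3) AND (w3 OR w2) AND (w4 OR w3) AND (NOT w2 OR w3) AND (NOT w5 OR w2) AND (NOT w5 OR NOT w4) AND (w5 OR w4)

Case w4 = true:
Unit clause (NOT w5) forces w5 = false.
Case w2 = false:
Unit clause (w3) forces w3 = true.
Unit clause (NOT w1) forces w1 = false.
This assignment satisfies each clause.

w1: false; w2: false; w3: true; w4: true; w5: false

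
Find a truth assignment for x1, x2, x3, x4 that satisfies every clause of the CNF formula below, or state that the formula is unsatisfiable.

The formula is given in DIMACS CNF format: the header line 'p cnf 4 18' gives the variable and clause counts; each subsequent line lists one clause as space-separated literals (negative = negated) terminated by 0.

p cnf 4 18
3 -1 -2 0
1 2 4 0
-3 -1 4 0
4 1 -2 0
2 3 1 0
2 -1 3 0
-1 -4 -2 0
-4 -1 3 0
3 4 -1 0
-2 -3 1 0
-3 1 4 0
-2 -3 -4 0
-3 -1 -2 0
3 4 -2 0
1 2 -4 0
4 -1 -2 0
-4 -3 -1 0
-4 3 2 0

Case x3 = False:
Case x1 = False:
Unit clause (x2) forces x2 = True.
Unit clause (x4) forces x4 = True.
This assignment satisfies each clause.

x1=False; x2=True; x3=False; x4=True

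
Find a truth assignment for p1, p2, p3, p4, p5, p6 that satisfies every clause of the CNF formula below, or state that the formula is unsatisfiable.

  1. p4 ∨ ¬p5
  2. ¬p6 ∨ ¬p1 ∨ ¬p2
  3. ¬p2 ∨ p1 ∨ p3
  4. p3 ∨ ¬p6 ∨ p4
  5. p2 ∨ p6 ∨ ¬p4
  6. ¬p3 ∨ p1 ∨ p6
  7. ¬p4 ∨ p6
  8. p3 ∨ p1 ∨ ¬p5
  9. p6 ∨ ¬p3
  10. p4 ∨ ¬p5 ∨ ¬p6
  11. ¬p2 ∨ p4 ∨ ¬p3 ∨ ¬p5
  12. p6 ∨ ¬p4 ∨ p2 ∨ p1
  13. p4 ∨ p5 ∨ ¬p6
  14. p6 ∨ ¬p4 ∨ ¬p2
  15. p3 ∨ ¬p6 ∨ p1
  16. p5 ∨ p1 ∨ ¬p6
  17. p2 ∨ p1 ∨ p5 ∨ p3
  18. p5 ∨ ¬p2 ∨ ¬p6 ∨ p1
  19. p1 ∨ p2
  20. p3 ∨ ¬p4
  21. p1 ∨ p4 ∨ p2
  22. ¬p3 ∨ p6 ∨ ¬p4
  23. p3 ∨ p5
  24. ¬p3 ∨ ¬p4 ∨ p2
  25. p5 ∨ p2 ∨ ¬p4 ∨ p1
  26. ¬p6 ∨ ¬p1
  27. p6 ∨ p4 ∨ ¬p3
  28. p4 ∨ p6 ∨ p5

Suppose p4 = True.
The clause (p6) is unit, so p6 = True.
The clause (p3) is unit, so p3 = True.
The clause (p2) is unit, so p2 = True.
The clause (¬p1) is unit, so p1 = False.
The clause (p5) is unit, so p5 = True.
Every clause now holds.

p1=False,  p2=True,  p3=True,  p4=True,  p5=True,  p6=True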